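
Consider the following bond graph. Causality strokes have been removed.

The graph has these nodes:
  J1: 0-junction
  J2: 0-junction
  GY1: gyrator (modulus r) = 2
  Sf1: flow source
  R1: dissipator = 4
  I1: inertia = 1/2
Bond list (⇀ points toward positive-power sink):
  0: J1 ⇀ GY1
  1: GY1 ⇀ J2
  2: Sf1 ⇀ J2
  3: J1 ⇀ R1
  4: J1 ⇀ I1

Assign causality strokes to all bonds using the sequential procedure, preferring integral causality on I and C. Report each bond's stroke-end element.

bond 2 →Sf1  (source Sf1 imposes f)
bond 1 →J2  (J2: last free bond brings effort in)
bond 0 →J1  (GY GY1: same side as bond 1)
bond 3 →R1  (common-e at J1 fixed by 0)
bond 4 →I1  (0-jn J1 has e-setter on 0)

bond 0 |J1
bond 1 |J2
bond 2 |Sf1
bond 3 |R1
bond 4 |I1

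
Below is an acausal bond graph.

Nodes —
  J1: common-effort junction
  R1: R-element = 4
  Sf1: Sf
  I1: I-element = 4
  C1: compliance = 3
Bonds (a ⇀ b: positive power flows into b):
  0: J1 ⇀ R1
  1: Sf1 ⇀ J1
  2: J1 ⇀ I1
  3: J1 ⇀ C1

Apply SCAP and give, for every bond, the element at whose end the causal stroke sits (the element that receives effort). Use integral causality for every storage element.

b1 stroke at Sf1  (source Sf1 imposes f)
b2 stroke at I1  (I1 outputs flow p/I1)
b3 stroke at J1  (C1 outputs effort q/C1)
b0 stroke at R1  (J1: bond 3 brought effort, rest push out)

b0 |R1
b1 |Sf1
b2 |I1
b3 |J1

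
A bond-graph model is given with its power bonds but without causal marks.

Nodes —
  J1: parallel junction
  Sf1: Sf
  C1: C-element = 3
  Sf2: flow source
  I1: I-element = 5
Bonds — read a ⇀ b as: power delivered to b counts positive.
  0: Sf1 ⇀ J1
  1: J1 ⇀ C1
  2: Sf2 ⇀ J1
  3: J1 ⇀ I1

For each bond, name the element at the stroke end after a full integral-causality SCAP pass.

#0 stroke at Sf1
#1 stroke at J1
#2 stroke at Sf2
#3 stroke at I1

bond 0 stroke at Sf1  (Sf1: flow source, stroke at near end)
bond 2 stroke at Sf2  (Sf2: flow source, stroke at near end)
bond 1 stroke at J1  (C1 outputs effort q/C1)
bond 3 stroke at I1  (0-jn J1 has e-setter on 1)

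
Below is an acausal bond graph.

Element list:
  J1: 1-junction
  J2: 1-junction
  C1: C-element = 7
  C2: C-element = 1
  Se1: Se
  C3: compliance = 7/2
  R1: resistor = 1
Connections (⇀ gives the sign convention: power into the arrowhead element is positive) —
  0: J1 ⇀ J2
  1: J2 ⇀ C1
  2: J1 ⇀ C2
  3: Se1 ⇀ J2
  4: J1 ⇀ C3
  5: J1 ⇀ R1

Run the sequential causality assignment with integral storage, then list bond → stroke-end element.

β3 →J2  (source Se1 imposes e)
β1 →J2  (C1: C, integral causality)
β0 →J1  (closing 1-jn rule on J2)
β2 →J1  (prefer integral on C2)
β4 →J1  (prefer integral on C3)
β5 →R1  (J1: last free bond brings flow in)

bond 0 →J1
bond 1 →J2
bond 2 →J1
bond 3 →J2
bond 4 →J1
bond 5 →R1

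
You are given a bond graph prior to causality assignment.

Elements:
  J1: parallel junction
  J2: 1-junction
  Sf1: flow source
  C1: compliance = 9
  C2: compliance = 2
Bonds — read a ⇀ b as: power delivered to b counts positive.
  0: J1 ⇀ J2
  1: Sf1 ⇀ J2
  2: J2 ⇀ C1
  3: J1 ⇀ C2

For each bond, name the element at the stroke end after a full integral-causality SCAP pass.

β0 |J2
β1 |Sf1
β2 |J2
β3 |J1

#1 |Sf1  (source Sf1 imposes f)
#0 |J2  (J2 flow already set via bond 1)
#2 |J2  (J2: bond 1 brought flow, rest push out)
#3 |J1  (J1 needs exactly one e-in)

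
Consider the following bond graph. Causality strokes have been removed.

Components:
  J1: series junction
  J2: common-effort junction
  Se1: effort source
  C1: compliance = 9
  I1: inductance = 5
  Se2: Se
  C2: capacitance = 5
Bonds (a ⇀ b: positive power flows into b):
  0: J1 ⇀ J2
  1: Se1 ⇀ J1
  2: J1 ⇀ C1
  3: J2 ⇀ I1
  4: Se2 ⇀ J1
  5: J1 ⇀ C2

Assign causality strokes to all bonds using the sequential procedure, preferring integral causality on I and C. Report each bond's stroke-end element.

bond 1 stroke→J1  (Se1 (Se) sets effort on bond)
bond 4 stroke→J1  (source Se2 imposes e)
bond 2 stroke→J1  (C1 integral (e out))
bond 3 stroke→I1  (I1 outputs flow p/I1)
bond 0 stroke→J2  (closing 0-jn rule on J2)
bond 5 stroke→J1  (J1 flow already set via bond 0)

b0 →J2
b1 →J1
b2 →J1
b3 →I1
b4 →J1
b5 →J1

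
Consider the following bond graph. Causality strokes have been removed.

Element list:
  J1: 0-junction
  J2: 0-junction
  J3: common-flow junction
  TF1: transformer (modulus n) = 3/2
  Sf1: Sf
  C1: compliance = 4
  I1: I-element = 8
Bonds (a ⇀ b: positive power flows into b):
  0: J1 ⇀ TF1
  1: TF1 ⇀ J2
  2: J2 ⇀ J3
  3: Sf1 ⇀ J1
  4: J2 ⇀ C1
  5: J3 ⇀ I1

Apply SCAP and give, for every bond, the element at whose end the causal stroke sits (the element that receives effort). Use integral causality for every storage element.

bond 0 stroke at J1
bond 1 stroke at TF1
bond 2 stroke at J3
bond 3 stroke at Sf1
bond 4 stroke at J2
bond 5 stroke at I1

#3 stroke at Sf1  (Sf1: flow source, stroke at near end)
#0 stroke at J1  (J1: last free bond brings effort in)
#1 stroke at TF1  (through TF1, causality passes straight; one stroke at TF1)
#4 stroke at J2  (C1 integral (e out))
#2 stroke at J3  (0-jn J2 has e-setter on 4)
#5 stroke at I1  (J3: last free bond brings flow in)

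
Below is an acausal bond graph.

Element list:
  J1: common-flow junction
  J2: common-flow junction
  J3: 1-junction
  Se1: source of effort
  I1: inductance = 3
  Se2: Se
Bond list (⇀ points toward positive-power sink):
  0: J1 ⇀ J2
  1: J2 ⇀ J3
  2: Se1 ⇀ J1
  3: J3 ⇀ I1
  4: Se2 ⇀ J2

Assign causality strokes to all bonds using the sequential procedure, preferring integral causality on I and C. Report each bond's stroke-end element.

#0 stroke→J2
#1 stroke→J3
#2 stroke→J1
#3 stroke→I1
#4 stroke→J2

bond 2 stroke→J1  (Se1 (Se) sets effort on bond)
bond 4 stroke→J2  (Se2 (Se) sets effort on bond)
bond 0 stroke→J2  (J1 needs exactly one f-in)
bond 1 stroke→J3  (closing 1-jn rule on J2)
bond 3 stroke→I1  (only one flow-in slot at J3)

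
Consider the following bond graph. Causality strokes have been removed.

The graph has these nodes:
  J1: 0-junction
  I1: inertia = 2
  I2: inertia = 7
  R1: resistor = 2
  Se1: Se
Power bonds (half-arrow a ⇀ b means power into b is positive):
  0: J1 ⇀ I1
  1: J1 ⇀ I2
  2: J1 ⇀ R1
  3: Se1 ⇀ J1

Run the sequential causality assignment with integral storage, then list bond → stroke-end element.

bond 0 stroke→I1
bond 1 stroke→I2
bond 2 stroke→R1
bond 3 stroke→J1

β3 stroke at J1  (Se1 (Se) sets effort on bond)
β0 stroke at I1  (0-jn J1 has e-setter on 3)
β1 stroke at I2  (J1: bond 3 brought effort, rest push out)
β2 stroke at R1  (J1: bond 3 brought effort, rest push out)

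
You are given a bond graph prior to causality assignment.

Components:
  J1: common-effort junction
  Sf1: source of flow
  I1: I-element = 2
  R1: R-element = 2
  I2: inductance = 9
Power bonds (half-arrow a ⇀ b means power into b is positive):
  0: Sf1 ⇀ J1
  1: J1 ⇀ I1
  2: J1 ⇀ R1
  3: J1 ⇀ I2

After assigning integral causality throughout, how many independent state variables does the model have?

2  (I1, I2 all integral)

β0 →Sf1  (Sf1 (Sf) sets flow on bond)
β1 →I1  (prefer integral on I1)
β3 →I2  (I2 outputs flow p/I2)
β2 →J1  (closing 0-jn rule on J1)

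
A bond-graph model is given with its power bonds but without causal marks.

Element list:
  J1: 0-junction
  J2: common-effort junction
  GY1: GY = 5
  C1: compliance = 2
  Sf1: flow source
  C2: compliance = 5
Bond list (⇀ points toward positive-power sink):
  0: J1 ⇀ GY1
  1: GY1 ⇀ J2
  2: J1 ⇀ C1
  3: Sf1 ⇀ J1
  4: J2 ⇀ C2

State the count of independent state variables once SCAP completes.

β3 →Sf1  (source Sf1 imposes f)
β2 →J1  (C1 outputs effort q/C1)
β0 →GY1  (common-e at J1 fixed by 2)
β1 →GY1  (GY1 both-in/both-out from 0)
β4 →J2  (only one effort-in slot at J2)

2  (C1, C2 all integral)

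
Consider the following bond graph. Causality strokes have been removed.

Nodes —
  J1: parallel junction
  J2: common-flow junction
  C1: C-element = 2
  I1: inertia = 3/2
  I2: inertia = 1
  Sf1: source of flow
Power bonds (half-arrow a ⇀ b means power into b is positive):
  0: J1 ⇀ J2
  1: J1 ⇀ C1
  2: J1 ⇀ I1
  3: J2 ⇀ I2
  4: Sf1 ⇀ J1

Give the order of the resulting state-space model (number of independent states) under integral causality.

3  (C1, I1, I2 all integral)

β4 stroke→Sf1  (Sf1: flow source, stroke at near end)
β1 stroke→J1  (prefer integral on C1)
β0 stroke→J2  (J1: bond 1 brought effort, rest push out)
β2 stroke→I1  (0-jn J1 has e-setter on 1)
β3 stroke→I2  (J2 needs exactly one f-in)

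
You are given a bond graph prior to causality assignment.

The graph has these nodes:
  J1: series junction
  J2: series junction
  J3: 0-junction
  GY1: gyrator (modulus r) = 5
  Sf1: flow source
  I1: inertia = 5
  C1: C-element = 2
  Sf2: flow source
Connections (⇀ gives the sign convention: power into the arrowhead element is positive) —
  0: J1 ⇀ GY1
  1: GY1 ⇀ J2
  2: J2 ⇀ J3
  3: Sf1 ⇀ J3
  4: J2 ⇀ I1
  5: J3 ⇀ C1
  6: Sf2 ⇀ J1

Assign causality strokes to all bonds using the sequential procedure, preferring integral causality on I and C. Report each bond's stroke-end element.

b0 stroke at J1
b1 stroke at J2
b2 stroke at J2
b3 stroke at Sf1
b4 stroke at I1
b5 stroke at J3
b6 stroke at Sf2

β3 stroke→Sf1  (Sf1 fixes flow; stroke at Sf1)
β6 stroke→Sf2  (Sf2 (Sf) sets flow on bond)
β0 stroke→J1  (1-jn J1 has f-setter on 6)
β1 stroke→J2  (GY1 both-in/both-out from 0)
β4 stroke→I1  (prefer integral on I1)
β2 stroke→J2  (common-f at J2 fixed by 4)
β5 stroke→J3  (closing 0-jn rule on J3)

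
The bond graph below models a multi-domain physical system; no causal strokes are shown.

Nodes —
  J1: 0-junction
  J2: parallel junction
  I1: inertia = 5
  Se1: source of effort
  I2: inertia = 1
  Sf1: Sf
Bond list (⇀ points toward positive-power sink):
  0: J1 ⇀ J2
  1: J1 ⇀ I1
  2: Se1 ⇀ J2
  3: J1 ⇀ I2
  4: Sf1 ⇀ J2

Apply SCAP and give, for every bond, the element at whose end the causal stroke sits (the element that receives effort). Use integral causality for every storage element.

bond 2 stroke at J2  (source Se1 imposes e)
bond 4 stroke at Sf1  (Sf1: flow source, stroke at near end)
bond 0 stroke at J1  (0-jn J2 has e-setter on 2)
bond 1 stroke at I1  (J1 effort already set via bond 0)
bond 3 stroke at I2  (common-e at J1 fixed by 0)

#0 stroke→J1
#1 stroke→I1
#2 stroke→J2
#3 stroke→I2
#4 stroke→Sf1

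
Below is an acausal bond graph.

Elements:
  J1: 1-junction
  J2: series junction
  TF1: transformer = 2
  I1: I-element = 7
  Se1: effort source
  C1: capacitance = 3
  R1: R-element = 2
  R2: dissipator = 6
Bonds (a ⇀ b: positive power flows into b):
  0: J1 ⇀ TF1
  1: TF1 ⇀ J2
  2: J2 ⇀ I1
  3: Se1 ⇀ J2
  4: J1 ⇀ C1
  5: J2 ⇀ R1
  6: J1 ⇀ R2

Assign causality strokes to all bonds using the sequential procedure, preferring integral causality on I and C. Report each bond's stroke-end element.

b3 stroke→J2  (source Se1 imposes e)
b2 stroke→I1  (prefer integral on I1)
b1 stroke→J2  (1-jn J2 has f-setter on 2)
b5 stroke→J2  (J2: bond 2 brought flow, rest push out)
b0 stroke→TF1  (TF1 one-in-one-out from 1)
b4 stroke→J1  (J1: bond 0 brought flow, rest push out)
b6 stroke→J1  (common-f at J1 fixed by 0)

β0 stroke→TF1
β1 stroke→J2
β2 stroke→I1
β3 stroke→J2
β4 stroke→J1
β5 stroke→J2
β6 stroke→J1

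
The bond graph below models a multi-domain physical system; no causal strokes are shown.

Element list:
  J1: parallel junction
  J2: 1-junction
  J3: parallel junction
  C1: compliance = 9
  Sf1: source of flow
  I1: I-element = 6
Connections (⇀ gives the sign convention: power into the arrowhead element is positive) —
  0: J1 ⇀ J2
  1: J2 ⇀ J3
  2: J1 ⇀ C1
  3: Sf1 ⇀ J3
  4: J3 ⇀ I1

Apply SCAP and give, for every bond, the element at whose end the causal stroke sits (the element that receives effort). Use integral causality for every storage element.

β0 |J2
β1 |J3
β2 |J1
β3 |Sf1
β4 |I1

#3 |Sf1  (source Sf1 imposes f)
#2 |J1  (C1: C, integral causality)
#0 |J2  (J1: bond 2 brought effort, rest push out)
#1 |J3  (J2 needs exactly one f-in)
#4 |I1  (J3: bond 1 brought effort, rest push out)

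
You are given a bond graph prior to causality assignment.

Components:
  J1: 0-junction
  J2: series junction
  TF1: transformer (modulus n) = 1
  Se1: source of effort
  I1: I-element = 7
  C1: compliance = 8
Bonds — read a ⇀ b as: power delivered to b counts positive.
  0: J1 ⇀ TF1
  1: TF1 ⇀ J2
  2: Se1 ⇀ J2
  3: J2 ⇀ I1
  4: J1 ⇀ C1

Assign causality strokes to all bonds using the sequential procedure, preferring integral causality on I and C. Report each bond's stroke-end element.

b0 |TF1
b1 |J2
b2 |J2
b3 |I1
b4 |J1

#2 |J2  (Se1 (Se) sets effort on bond)
#3 |I1  (I1: I, integral causality)
#1 |J2  (J2 flow already set via bond 3)
#0 |TF1  (TF1: transformer flips bond 1)
#4 |J1  (closing 0-jn rule on J1)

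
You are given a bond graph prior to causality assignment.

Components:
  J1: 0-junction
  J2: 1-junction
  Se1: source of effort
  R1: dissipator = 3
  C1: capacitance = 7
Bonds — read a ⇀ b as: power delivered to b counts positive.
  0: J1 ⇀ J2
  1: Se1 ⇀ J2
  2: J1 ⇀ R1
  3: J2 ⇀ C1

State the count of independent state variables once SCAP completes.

β1 stroke→J2  (Se1 (Se) sets effort on bond)
β3 stroke→J2  (C1 outputs effort q/C1)
β0 stroke→J1  (J2: last free bond brings flow in)
β2 stroke→R1  (common-e at J1 fixed by 0)

1  (C1 all integral)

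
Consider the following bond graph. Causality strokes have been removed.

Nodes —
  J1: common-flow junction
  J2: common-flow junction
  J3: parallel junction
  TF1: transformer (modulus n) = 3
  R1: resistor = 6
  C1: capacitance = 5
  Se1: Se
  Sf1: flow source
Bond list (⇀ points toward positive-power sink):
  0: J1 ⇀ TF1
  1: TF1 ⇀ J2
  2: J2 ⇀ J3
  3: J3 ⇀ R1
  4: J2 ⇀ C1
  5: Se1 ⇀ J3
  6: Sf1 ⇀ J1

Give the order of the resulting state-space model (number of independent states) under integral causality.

1  (C1 all integral)

b5 stroke→J3  (Se1: effort source, stroke at far end)
b6 stroke→Sf1  (Sf1: flow source, stroke at near end)
b0 stroke→J1  (J1: bond 6 brought flow, rest push out)
b2 stroke→J2  (common-e at J3 fixed by 5)
b3 stroke→R1  (J3: bond 5 brought effort, rest push out)
b1 stroke→TF1  (TF1: transformer flips bond 0)
b4 stroke→J2  (1-jn J2 has f-setter on 1)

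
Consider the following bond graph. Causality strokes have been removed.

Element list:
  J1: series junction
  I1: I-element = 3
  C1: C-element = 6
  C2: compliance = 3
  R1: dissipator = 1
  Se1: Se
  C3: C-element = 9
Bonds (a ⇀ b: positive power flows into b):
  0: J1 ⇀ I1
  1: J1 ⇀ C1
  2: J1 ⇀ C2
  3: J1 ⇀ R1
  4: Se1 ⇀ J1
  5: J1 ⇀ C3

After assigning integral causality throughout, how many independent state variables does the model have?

4  (C1, C2, C3, I1 all integral)

#4 |J1  (Se1 fixes effort; stroke away)
#0 |I1  (prefer integral on I1)
#1 |J1  (J1: bond 0 brought flow, rest push out)
#2 |J1  (1-jn J1 has f-setter on 0)
#3 |J1  (1-jn J1 has f-setter on 0)
#5 |J1  (J1: bond 0 brought flow, rest push out)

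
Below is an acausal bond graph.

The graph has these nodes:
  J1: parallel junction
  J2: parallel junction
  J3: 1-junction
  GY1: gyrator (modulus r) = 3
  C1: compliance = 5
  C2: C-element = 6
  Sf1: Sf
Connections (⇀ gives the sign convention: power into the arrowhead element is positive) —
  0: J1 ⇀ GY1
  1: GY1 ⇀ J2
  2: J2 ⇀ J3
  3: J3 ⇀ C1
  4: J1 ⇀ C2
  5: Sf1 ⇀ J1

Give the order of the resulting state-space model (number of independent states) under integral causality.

bond 5 stroke→Sf1  (Sf1 fixes flow; stroke at Sf1)
bond 3 stroke→J3  (C1: C, integral causality)
bond 2 stroke→J2  (closing 1-jn rule on J3)
bond 1 stroke→GY1  (common-e at J2 fixed by 2)
bond 0 stroke→GY1  (GY1 both-in/both-out from 1)
bond 4 stroke→J1  (J1: last free bond brings effort in)

2  (C1, C2 all integral)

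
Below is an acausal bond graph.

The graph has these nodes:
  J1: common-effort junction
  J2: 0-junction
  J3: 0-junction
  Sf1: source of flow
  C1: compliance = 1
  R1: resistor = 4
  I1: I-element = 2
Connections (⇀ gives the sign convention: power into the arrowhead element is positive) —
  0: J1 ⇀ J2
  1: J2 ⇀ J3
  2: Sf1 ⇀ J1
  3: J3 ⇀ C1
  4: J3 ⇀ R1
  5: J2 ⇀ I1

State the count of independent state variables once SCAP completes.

2  (C1, I1 all integral)

bond 2 stroke at Sf1  (Sf1 fixes flow; stroke at Sf1)
bond 0 stroke at J1  (J1: last free bond brings effort in)
bond 3 stroke at J3  (C1 integral (e out))
bond 1 stroke at J2  (0-jn J3 has e-setter on 3)
bond 4 stroke at R1  (J3: bond 3 brought effort, rest push out)
bond 5 stroke at I1  (0-jn J2 has e-setter on 1)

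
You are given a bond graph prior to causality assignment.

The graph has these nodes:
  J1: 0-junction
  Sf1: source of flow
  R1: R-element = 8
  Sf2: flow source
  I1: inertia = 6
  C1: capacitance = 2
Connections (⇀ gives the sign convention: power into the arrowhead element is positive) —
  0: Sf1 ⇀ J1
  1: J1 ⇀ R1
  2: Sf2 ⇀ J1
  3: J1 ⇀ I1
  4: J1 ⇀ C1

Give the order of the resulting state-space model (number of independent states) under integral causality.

β0 stroke at Sf1  (Sf1 fixes flow; stroke at Sf1)
β2 stroke at Sf2  (Sf2 (Sf) sets flow on bond)
β3 stroke at I1  (I1 integral (f out))
β4 stroke at J1  (prefer integral on C1)
β1 stroke at R1  (J1: bond 4 brought effort, rest push out)

2  (C1, I1 all integral)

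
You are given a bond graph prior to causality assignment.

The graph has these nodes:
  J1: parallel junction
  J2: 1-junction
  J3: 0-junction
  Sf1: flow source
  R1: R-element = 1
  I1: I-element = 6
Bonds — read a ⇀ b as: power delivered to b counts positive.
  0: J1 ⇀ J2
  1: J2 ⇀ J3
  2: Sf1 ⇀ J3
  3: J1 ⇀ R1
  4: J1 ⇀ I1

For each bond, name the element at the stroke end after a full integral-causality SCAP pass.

#2 |Sf1  (Sf1 (Sf) sets flow on bond)
#1 |J3  (J3 needs exactly one e-in)
#0 |J2  (J2: bond 1 brought flow, rest push out)
#4 |I1  (I1: I, integral causality)
#3 |J1  (only one effort-in slot at J1)

b0 stroke at J2
b1 stroke at J3
b2 stroke at Sf1
b3 stroke at J1
b4 stroke at I1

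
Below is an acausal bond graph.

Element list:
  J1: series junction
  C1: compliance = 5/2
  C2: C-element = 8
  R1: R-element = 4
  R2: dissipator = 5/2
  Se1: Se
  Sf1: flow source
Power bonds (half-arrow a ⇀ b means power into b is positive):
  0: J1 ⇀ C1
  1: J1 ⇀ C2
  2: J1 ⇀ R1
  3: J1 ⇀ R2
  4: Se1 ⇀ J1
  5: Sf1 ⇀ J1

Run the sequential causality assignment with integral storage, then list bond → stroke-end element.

β0 |J1
β1 |J1
β2 |J1
β3 |J1
β4 |J1
β5 |Sf1

b4 stroke at J1  (Se1 (Se) sets effort on bond)
b5 stroke at Sf1  (source Sf1 imposes f)
b0 stroke at J1  (J1: bond 5 brought flow, rest push out)
b1 stroke at J1  (J1 flow already set via bond 5)
b2 stroke at J1  (common-f at J1 fixed by 5)
b3 stroke at J1  (J1: bond 5 brought flow, rest push out)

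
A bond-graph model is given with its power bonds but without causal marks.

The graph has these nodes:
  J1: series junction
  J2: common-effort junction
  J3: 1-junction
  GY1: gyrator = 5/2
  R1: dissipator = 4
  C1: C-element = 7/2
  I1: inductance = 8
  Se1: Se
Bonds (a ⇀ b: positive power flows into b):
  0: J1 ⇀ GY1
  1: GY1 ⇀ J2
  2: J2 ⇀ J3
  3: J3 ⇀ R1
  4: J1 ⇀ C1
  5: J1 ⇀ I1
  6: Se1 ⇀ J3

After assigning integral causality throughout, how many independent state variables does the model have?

bond 6 stroke→J3  (source Se1 imposes e)
bond 4 stroke→J1  (C1: C, integral causality)
bond 5 stroke→I1  (I1 outputs flow p/I1)
bond 0 stroke→J1  (J1: bond 5 brought flow, rest push out)
bond 1 stroke→J2  (through GY1, causality inverts; strokes same side of GY1)
bond 2 stroke→J3  (J2: bond 1 brought effort, rest push out)
bond 3 stroke→R1  (closing 1-jn rule on J3)

2  (C1, I1 all integral)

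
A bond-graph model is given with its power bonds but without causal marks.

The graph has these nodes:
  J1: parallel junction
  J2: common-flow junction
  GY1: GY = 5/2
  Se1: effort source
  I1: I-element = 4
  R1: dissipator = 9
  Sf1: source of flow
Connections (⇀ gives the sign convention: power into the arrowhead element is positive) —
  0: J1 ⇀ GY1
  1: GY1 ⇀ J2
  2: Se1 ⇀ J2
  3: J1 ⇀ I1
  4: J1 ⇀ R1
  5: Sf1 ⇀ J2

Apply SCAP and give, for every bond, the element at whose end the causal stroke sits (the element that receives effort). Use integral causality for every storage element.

b0 stroke→J1
b1 stroke→J2
b2 stroke→J2
b3 stroke→I1
b4 stroke→R1
b5 stroke→Sf1

β2 →J2  (Se1 fixes effort; stroke away)
β5 →Sf1  (source Sf1 imposes f)
β1 →J2  (common-f at J2 fixed by 5)
β0 →J1  (through GY1, causality inverts; strokes same side of GY1)
β3 →I1  (0-jn J1 has e-setter on 0)
β4 →R1  (J1: bond 0 brought effort, rest push out)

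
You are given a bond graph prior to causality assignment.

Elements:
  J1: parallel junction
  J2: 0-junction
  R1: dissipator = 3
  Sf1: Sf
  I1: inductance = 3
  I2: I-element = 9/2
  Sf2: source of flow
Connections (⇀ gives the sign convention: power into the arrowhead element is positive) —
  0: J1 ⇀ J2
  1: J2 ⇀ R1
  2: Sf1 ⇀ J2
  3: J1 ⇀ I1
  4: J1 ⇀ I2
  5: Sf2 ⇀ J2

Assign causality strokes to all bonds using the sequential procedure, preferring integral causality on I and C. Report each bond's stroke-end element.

bond 2 stroke at Sf1  (Sf1 (Sf) sets flow on bond)
bond 5 stroke at Sf2  (Sf2 (Sf) sets flow on bond)
bond 3 stroke at I1  (prefer integral on I1)
bond 4 stroke at I2  (I2: I, integral causality)
bond 0 stroke at J1  (J1: last free bond brings effort in)
bond 1 stroke at J2  (J2: last free bond brings effort in)

b0 stroke at J1
b1 stroke at J2
b2 stroke at Sf1
b3 stroke at I1
b4 stroke at I2
b5 stroke at Sf2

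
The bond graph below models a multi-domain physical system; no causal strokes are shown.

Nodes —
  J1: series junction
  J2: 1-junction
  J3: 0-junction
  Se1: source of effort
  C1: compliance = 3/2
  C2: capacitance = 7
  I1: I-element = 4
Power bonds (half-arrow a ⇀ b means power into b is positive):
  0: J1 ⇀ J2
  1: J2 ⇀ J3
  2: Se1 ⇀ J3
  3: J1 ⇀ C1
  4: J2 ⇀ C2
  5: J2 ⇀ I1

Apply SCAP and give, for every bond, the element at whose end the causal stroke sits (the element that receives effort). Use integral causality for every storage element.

β2 stroke at J3  (source Se1 imposes e)
β1 stroke at J2  (J3: bond 2 brought effort, rest push out)
β3 stroke at J1  (prefer integral on C1)
β0 stroke at J2  (only one flow-in slot at J1)
β4 stroke at J2  (C2 outputs effort q/C2)
β5 stroke at I1  (J2 needs exactly one f-in)

#0 →J2
#1 →J2
#2 →J3
#3 →J1
#4 →J2
#5 →I1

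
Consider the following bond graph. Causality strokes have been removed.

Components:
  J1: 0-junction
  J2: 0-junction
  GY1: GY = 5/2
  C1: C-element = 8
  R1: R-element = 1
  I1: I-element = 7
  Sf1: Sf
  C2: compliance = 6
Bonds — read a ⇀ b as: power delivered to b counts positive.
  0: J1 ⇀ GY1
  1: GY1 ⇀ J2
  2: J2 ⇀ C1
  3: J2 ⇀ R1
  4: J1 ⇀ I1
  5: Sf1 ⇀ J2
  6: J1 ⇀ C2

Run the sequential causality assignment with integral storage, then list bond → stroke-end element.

#0 |GY1
#1 |GY1
#2 |J2
#3 |R1
#4 |I1
#5 |Sf1
#6 |J1

bond 5 |Sf1  (Sf1 (Sf) sets flow on bond)
bond 2 |J2  (C1 outputs effort q/C1)
bond 1 |GY1  (0-jn J2 has e-setter on 2)
bond 3 |R1  (J2: bond 2 brought effort, rest push out)
bond 0 |GY1  (through GY1, causality inverts; strokes same side of GY1)
bond 4 |I1  (I1 integral (f out))
bond 6 |J1  (J1: last free bond brings effort in)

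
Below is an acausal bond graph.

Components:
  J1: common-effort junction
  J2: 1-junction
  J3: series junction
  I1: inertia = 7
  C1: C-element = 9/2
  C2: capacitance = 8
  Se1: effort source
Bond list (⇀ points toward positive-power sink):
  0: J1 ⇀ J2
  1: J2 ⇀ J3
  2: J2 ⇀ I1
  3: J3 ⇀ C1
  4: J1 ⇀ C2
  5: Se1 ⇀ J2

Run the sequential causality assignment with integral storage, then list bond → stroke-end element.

β0 |J2
β1 |J2
β2 |I1
β3 |J3
β4 |J1
β5 |J2

β5 stroke at J2  (Se1 fixes effort; stroke away)
β2 stroke at I1  (I1: I, integral causality)
β0 stroke at J2  (J2 flow already set via bond 2)
β1 stroke at J2  (1-jn J2 has f-setter on 2)
β3 stroke at J3  (J3: bond 1 brought flow, rest push out)
β4 stroke at J1  (closing 0-jn rule on J1)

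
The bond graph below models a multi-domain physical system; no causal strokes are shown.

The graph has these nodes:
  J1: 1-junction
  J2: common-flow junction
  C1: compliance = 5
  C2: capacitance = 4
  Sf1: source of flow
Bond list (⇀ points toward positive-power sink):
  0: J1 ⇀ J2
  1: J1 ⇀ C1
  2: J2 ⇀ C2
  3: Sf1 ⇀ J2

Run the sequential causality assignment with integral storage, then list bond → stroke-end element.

β0 |J2
β1 |J1
β2 |J2
β3 |Sf1

β3 →Sf1  (Sf1 fixes flow; stroke at Sf1)
β0 →J2  (J2: bond 3 brought flow, rest push out)
β2 →J2  (1-jn J2 has f-setter on 3)
β1 →J1  (J1 flow already set via bond 0)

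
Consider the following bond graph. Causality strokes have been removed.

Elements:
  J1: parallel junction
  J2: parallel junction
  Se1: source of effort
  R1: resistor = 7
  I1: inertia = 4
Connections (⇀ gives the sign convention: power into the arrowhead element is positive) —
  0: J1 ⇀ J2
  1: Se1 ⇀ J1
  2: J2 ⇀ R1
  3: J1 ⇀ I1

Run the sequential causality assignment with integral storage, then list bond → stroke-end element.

#0 |J2
#1 |J1
#2 |R1
#3 |I1

b1 stroke→J1  (Se1: effort source, stroke at far end)
b0 stroke→J2  (J1 effort already set via bond 1)
b3 stroke→I1  (J1 effort already set via bond 1)
b2 stroke→R1  (J2 effort already set via bond 0)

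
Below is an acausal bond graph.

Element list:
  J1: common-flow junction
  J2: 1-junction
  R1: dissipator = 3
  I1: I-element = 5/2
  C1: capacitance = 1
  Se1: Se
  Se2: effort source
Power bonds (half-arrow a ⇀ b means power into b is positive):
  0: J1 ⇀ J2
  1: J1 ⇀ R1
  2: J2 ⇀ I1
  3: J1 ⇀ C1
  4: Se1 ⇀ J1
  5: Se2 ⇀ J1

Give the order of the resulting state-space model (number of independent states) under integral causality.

2  (C1, I1 all integral)

b4 |J1  (Se1 (Se) sets effort on bond)
b5 |J1  (Se2 (Se) sets effort on bond)
b2 |I1  (I1: I, integral causality)
b0 |J2  (J2 flow already set via bond 2)
b1 |J1  (1-jn J1 has f-setter on 0)
b3 |J1  (common-f at J1 fixed by 0)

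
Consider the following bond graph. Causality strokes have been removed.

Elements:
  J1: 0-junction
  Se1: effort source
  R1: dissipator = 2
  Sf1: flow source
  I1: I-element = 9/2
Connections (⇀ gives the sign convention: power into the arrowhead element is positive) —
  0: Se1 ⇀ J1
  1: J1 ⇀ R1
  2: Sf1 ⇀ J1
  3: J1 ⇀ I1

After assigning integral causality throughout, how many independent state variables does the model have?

1  (I1 all integral)

b0 |J1  (source Se1 imposes e)
b2 |Sf1  (Sf1 fixes flow; stroke at Sf1)
b1 |R1  (J1: bond 0 brought effort, rest push out)
b3 |I1  (0-jn J1 has e-setter on 0)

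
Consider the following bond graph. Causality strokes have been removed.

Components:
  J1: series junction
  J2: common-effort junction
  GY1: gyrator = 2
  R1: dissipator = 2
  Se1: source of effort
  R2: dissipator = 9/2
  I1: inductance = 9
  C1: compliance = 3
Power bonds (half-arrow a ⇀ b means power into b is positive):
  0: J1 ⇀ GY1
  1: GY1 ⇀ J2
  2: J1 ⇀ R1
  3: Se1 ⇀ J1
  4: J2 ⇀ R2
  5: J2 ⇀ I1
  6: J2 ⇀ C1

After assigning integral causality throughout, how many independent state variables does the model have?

β3 stroke at J1  (Se1 fixes effort; stroke away)
β5 stroke at I1  (I1 integral (f out))
β6 stroke at J2  (prefer integral on C1)
β1 stroke at GY1  (J2 effort already set via bond 6)
β4 stroke at R2  (0-jn J2 has e-setter on 6)
β0 stroke at GY1  (GY GY1: same side as bond 1)
β2 stroke at J1  (J1: bond 0 brought flow, rest push out)

2  (C1, I1 all integral)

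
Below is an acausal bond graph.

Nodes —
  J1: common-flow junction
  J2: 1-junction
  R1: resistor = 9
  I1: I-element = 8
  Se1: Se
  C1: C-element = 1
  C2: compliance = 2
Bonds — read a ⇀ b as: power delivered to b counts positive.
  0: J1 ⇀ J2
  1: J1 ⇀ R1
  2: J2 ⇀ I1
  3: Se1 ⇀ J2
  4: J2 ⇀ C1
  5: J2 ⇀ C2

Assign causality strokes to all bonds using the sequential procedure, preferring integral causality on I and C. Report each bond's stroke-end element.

β0 →J2
β1 →J1
β2 →I1
β3 →J2
β4 →J2
β5 →J2

#3 |J2  (Se1 (Se) sets effort on bond)
#2 |I1  (I1: I, integral causality)
#0 |J2  (J2: bond 2 brought flow, rest push out)
#4 |J2  (J2: bond 2 brought flow, rest push out)
#5 |J2  (J2: bond 2 brought flow, rest push out)
#1 |J1  (J1: bond 0 brought flow, rest push out)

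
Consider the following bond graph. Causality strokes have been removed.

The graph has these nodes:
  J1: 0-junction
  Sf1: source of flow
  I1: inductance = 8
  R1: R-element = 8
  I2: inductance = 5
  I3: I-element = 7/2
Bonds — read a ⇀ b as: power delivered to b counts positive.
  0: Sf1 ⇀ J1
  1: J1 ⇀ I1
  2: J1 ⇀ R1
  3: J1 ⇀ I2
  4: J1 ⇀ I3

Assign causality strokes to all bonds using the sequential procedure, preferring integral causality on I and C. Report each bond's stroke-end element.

b0 stroke at Sf1  (Sf1: flow source, stroke at near end)
b1 stroke at I1  (I1 outputs flow p/I1)
b3 stroke at I2  (prefer integral on I2)
b4 stroke at I3  (I3 integral (f out))
b2 stroke at J1  (J1 needs exactly one e-in)

bond 0 stroke at Sf1
bond 1 stroke at I1
bond 2 stroke at J1
bond 3 stroke at I2
bond 4 stroke at I3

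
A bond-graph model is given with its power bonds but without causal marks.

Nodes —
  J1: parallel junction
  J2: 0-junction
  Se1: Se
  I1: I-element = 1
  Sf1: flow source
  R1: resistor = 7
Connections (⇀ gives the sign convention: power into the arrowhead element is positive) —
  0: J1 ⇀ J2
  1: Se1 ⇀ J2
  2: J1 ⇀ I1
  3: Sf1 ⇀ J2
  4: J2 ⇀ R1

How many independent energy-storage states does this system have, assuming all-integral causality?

1  (I1 all integral)

bond 1 →J2  (Se1: effort source, stroke at far end)
bond 3 →Sf1  (Sf1: flow source, stroke at near end)
bond 0 →J1  (J2 effort already set via bond 1)
bond 4 →R1  (common-e at J2 fixed by 1)
bond 2 →I1  (J1 effort already set via bond 0)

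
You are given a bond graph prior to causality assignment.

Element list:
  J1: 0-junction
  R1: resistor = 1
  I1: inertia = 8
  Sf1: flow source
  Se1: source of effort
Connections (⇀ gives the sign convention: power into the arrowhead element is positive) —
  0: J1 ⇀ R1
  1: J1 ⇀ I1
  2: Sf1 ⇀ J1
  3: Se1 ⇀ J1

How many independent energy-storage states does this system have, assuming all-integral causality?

1  (I1 all integral)

bond 2 stroke at Sf1  (Sf1 (Sf) sets flow on bond)
bond 3 stroke at J1  (source Se1 imposes e)
bond 0 stroke at R1  (J1 effort already set via bond 3)
bond 1 stroke at I1  (0-jn J1 has e-setter on 3)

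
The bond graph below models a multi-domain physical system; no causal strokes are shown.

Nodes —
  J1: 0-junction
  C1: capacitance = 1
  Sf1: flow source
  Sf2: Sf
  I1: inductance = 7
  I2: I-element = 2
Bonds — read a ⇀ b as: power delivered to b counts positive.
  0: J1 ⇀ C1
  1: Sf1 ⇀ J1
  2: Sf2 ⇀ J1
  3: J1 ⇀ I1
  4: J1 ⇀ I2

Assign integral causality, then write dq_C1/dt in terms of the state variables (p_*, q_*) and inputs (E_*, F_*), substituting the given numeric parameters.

dq_C1/dt = F_Sf1 + F_Sf2 - p_I1/7 - p_I2/2

bond 1 stroke→Sf1  (source Sf1 imposes f)
bond 2 stroke→Sf2  (Sf2 fixes flow; stroke at Sf2)
bond 0 stroke→J1  (prefer integral on C1)
bond 3 stroke→I1  (common-e at J1 fixed by 0)
bond 4 stroke→I2  (J1 effort already set via bond 0)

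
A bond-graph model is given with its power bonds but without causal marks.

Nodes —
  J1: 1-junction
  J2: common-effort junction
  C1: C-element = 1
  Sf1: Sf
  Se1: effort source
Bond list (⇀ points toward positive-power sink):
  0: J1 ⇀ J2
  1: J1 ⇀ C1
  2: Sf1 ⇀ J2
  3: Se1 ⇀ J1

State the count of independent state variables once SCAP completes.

1  (C1 all integral)

b2 |Sf1  (Sf1: flow source, stroke at near end)
b3 |J1  (source Se1 imposes e)
b0 |J2  (only one effort-in slot at J2)
b1 |J1  (1-jn J1 has f-setter on 0)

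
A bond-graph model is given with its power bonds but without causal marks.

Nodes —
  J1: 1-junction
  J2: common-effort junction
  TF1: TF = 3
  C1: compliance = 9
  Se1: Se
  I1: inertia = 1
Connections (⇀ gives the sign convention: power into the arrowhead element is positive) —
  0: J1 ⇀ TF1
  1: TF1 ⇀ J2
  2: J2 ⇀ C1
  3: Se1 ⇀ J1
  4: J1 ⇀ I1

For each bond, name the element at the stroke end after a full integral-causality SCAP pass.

#3 stroke at J1  (Se1 (Se) sets effort on bond)
#2 stroke at J2  (C1: C, integral causality)
#1 stroke at TF1  (common-e at J2 fixed by 2)
#0 stroke at J1  (through TF1, causality passes straight; one stroke at TF1)
#4 stroke at I1  (only one flow-in slot at J1)

#0 stroke at J1
#1 stroke at TF1
#2 stroke at J2
#3 stroke at J1
#4 stroke at I1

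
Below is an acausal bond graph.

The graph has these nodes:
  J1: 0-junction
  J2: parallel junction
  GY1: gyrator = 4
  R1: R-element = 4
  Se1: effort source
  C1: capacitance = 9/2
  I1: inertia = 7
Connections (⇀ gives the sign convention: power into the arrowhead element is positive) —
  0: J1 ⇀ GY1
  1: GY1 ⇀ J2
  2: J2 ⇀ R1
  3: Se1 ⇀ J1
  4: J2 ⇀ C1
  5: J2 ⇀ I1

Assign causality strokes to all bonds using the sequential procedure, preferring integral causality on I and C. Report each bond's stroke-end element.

β0 →GY1
β1 →GY1
β2 →R1
β3 →J1
β4 →J2
β5 →I1

bond 3 →J1  (source Se1 imposes e)
bond 0 →GY1  (J1 effort already set via bond 3)
bond 1 →GY1  (GY1: gyrator matches bond 0)
bond 4 →J2  (C1 outputs effort q/C1)
bond 2 →R1  (0-jn J2 has e-setter on 4)
bond 5 →I1  (J2: bond 4 brought effort, rest push out)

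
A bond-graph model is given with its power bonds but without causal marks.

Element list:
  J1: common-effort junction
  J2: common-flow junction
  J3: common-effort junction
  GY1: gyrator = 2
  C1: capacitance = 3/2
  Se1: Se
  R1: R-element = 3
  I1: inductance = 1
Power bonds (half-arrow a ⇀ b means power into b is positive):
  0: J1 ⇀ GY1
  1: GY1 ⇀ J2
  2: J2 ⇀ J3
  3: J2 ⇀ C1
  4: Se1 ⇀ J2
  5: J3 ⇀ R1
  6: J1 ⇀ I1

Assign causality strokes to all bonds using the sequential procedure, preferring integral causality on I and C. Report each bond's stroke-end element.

#4 stroke→J2  (Se1: effort source, stroke at far end)
#3 stroke→J2  (C1 outputs effort q/C1)
#6 stroke→I1  (I1 outputs flow p/I1)
#0 stroke→J1  (closing 0-jn rule on J1)
#1 stroke→J2  (through GY1, causality inverts; strokes same side of GY1)
#2 stroke→J3  (J2 needs exactly one f-in)
#5 stroke→R1  (common-e at J3 fixed by 2)

β0 stroke→J1
β1 stroke→J2
β2 stroke→J3
β3 stroke→J2
β4 stroke→J2
β5 stroke→R1
β6 stroke→I1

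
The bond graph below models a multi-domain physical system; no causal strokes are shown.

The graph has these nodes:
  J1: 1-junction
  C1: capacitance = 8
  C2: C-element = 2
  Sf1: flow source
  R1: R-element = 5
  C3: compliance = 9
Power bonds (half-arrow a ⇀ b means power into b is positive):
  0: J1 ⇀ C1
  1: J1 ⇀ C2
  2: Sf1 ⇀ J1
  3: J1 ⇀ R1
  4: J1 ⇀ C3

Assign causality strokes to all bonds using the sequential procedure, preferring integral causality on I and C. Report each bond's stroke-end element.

b2 stroke at Sf1  (Sf1: flow source, stroke at near end)
b0 stroke at J1  (1-jn J1 has f-setter on 2)
b1 stroke at J1  (1-jn J1 has f-setter on 2)
b3 stroke at J1  (J1 flow already set via bond 2)
b4 stroke at J1  (J1: bond 2 brought flow, rest push out)

bond 0 →J1
bond 1 →J1
bond 2 →Sf1
bond 3 →J1
bond 4 →J1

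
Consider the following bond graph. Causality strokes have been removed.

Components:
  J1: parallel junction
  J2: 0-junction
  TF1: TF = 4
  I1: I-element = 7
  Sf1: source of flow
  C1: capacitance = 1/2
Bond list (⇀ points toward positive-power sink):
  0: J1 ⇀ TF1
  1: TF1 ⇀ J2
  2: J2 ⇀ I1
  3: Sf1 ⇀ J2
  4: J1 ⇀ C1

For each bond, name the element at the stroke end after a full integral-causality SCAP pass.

bond 0 |TF1
bond 1 |J2
bond 2 |I1
bond 3 |Sf1
bond 4 |J1

bond 3 stroke at Sf1  (Sf1 fixes flow; stroke at Sf1)
bond 2 stroke at I1  (prefer integral on I1)
bond 1 stroke at J2  (J2: last free bond brings effort in)
bond 0 stroke at TF1  (TF TF1: opposite of bond 1)
bond 4 stroke at J1  (J1 needs exactly one e-in)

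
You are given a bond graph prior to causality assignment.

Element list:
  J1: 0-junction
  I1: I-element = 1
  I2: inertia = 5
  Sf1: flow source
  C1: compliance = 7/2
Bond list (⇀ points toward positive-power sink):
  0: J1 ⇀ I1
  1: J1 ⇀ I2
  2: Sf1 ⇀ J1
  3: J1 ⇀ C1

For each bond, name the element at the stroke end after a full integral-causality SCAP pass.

bond 2 stroke→Sf1  (source Sf1 imposes f)
bond 0 stroke→I1  (I1 outputs flow p/I1)
bond 1 stroke→I2  (prefer integral on I2)
bond 3 stroke→J1  (J1: last free bond brings effort in)

bond 0 |I1
bond 1 |I2
bond 2 |Sf1
bond 3 |J1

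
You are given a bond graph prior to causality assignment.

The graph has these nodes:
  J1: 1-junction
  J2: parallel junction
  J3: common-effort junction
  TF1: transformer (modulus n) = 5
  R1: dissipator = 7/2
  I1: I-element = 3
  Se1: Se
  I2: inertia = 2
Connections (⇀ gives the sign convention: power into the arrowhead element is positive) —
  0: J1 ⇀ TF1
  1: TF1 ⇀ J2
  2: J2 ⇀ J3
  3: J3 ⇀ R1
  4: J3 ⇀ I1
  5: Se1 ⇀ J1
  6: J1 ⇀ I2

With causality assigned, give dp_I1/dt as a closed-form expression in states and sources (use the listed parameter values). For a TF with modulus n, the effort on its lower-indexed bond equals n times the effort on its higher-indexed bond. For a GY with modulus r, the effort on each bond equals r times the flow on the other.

dp_I1/dt = -7*p_I1/6 + 35*p_I2/4

bond 5 →J1  (source Se1 imposes e)
bond 4 →I1  (I1: I, integral causality)
bond 6 →I2  (I2: I, integral causality)
bond 0 →J1  (J1 flow already set via bond 6)
bond 1 →TF1  (TF1 one-in-one-out from 0)
bond 2 →J2  (J2 needs exactly one e-in)
bond 3 →J3  (closing 0-jn rule on J3)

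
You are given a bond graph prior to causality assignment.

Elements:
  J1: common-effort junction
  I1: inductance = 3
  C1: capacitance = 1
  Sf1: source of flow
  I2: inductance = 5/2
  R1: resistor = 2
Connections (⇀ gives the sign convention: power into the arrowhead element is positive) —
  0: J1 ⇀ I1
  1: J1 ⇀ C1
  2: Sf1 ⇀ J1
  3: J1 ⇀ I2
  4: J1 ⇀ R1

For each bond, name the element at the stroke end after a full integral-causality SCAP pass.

bond 0 stroke at I1
bond 1 stroke at J1
bond 2 stroke at Sf1
bond 3 stroke at I2
bond 4 stroke at R1

bond 2 stroke at Sf1  (Sf1 (Sf) sets flow on bond)
bond 0 stroke at I1  (I1: I, integral causality)
bond 1 stroke at J1  (C1: C, integral causality)
bond 3 stroke at I2  (0-jn J1 has e-setter on 1)
bond 4 stroke at R1  (0-jn J1 has e-setter on 1)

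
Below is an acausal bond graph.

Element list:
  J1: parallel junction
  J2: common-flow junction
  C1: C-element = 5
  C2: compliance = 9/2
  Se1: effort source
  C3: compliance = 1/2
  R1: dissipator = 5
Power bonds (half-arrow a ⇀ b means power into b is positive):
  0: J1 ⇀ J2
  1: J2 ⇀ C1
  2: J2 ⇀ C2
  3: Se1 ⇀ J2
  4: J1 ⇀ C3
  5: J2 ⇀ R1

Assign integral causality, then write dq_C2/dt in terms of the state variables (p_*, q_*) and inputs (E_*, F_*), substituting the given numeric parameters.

b3 |J2  (Se1 fixes effort; stroke away)
b1 |J2  (C1 integral (e out))
b2 |J2  (C2 outputs effort q/C2)
b4 |J1  (C3 outputs effort q/C3)
b0 |J2  (common-e at J1 fixed by 4)
b5 |R1  (J2: last free bond brings flow in)

dq_C2/dt = E_Se1/5 - q_C1/25 - 2*q_C2/45 + 2*q_C3/5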